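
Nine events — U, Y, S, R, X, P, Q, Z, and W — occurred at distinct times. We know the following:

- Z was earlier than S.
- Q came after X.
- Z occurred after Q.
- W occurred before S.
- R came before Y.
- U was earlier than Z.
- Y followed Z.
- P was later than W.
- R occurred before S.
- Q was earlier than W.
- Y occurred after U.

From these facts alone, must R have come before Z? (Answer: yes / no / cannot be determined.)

cannot be determined

No chain of stated constraints runs from R to Z, and none runs from Z to R either.
So the relative order of R and Z is not fixed by the given facts.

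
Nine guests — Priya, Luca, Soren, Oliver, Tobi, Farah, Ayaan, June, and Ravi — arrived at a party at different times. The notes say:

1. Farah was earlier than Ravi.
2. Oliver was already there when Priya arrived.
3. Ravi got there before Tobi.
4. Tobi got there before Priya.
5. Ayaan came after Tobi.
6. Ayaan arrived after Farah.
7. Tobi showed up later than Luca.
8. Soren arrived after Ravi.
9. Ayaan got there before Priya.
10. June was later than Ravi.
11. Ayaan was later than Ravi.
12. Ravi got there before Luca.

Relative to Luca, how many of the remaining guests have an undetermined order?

3

Forced before Luca: Farah and Ravi; forced after Luca: Ayaan, Priya, and Tobi.
That leaves June, Oliver, and Soren with no forced order relative to Luca — 3.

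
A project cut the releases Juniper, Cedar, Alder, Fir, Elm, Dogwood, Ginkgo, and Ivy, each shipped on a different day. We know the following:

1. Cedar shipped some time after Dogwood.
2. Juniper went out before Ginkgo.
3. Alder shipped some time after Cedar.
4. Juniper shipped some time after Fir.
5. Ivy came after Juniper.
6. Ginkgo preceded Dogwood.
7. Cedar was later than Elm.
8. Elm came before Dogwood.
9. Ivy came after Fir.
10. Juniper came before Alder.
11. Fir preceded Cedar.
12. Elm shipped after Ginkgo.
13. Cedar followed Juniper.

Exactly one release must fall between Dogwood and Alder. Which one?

Cedar

Tracing the constraints gives Dogwood → Cedar → Alder, so Cedar sits after Dogwood and before Alder.
No other release is forced both after Dogwood and before Alder.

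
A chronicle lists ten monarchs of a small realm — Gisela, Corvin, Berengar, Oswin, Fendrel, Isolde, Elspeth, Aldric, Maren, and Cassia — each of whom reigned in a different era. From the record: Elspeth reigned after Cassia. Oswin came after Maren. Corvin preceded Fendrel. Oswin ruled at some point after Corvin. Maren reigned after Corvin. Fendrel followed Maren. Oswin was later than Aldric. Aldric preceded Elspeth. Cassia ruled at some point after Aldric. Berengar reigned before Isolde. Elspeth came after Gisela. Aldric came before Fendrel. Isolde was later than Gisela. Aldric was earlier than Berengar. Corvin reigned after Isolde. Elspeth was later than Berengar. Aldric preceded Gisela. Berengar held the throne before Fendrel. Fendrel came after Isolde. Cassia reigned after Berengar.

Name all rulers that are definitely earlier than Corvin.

Directly stated before Corvin: Isolde.
Aldric reaches Corvin via Aldric → Gisela → Isolde → Corvin.
Berengar reaches Corvin via Berengar → Isolde → Corvin.
Gisela reaches Corvin via Gisela → Isolde → Corvin.

Aldric, Berengar, Gisela, Isolde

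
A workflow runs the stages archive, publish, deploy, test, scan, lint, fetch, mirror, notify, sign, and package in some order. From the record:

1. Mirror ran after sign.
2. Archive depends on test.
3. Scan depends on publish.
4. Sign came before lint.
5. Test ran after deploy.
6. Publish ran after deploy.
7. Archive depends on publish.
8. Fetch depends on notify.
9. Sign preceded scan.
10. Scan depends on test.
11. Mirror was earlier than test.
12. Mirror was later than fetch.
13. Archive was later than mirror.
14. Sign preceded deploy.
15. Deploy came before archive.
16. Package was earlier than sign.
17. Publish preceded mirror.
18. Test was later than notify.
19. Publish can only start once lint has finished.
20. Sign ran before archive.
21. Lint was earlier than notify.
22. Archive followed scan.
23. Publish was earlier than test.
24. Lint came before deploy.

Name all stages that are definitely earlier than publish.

deploy, lint, package, sign

Directly stated before publish: deploy and lint.
Package reaches publish via package → sign → lint → publish.
Sign reaches publish via sign → lint → publish.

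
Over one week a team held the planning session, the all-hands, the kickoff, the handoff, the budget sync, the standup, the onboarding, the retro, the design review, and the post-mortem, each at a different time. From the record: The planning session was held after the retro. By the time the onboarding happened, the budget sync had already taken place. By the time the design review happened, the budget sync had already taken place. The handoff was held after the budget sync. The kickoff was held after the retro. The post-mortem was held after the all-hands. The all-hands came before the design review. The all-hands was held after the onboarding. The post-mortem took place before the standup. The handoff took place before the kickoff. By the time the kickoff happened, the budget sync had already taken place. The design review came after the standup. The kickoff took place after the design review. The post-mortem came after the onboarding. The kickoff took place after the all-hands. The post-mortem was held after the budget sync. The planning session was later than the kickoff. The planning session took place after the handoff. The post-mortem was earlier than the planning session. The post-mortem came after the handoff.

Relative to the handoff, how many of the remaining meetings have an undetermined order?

Forced before the handoff: the budget sync; forced after the handoff: the design review, the kickoff, the planning session, the post-mortem, and the standup.
That leaves the all-hands, the onboarding, and the retro with no forced order relative to the handoff — 3.

3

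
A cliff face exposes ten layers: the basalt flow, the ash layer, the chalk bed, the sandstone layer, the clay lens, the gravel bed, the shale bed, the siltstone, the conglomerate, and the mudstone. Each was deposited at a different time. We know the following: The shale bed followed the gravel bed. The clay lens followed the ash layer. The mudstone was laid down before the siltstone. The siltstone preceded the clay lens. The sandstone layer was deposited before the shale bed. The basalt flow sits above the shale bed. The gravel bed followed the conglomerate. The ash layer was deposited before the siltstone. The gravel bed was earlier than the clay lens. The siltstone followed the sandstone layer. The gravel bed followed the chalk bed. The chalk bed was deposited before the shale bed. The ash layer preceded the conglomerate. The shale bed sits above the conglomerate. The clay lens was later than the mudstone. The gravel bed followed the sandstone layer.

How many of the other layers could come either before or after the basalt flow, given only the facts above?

Forced before the basalt flow: the ash layer, the chalk bed, the conglomerate, the gravel bed, the sandstone layer, and the shale bed.
That leaves the clay lens, the mudstone, and the siltstone with no forced order relative to the basalt flow — 3.

3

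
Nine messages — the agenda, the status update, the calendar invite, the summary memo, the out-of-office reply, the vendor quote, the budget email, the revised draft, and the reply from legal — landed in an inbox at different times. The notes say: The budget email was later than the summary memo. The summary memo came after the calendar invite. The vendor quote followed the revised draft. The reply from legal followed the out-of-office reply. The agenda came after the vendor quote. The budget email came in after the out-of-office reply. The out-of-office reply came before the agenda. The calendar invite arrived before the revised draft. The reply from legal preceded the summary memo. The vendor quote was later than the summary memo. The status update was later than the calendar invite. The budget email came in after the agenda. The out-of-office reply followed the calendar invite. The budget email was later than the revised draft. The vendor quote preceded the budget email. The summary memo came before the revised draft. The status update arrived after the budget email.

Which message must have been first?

The calendar invite has a chain of constraints placing it before every other message, so the calendar invite must be first.

the calendar invite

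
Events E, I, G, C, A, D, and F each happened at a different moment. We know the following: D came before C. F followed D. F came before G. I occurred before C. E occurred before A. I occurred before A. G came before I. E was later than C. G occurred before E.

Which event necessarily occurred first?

D has a chain of constraints placing it before every other event, so D must be first.

D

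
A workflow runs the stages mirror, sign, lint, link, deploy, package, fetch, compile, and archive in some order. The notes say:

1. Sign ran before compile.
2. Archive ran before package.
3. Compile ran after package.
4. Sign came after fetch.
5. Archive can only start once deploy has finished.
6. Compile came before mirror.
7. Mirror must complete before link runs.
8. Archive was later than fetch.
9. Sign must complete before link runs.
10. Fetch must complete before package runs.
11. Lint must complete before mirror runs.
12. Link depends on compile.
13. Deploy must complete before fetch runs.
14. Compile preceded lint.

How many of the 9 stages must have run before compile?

5

Directly stated before compile: package and sign.
Archive reaches compile via archive → package → compile.
Deploy reaches compile via deploy → archive → package → compile.
Fetch reaches compile via fetch → package → compile.
That's archive, deploy, fetch, package, and sign — 5 in all.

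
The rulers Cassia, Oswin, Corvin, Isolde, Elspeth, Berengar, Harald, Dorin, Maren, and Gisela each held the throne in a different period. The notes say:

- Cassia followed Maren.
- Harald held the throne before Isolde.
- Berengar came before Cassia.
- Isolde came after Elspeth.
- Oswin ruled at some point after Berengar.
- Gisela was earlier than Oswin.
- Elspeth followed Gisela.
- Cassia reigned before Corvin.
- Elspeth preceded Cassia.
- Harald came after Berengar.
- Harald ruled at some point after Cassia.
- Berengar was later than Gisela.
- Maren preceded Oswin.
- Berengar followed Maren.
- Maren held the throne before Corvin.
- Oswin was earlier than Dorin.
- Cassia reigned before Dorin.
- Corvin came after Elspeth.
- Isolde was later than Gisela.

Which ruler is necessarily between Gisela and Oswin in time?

Berengar

Tracing the constraints gives Gisela → Berengar → Oswin, so Berengar sits after Gisela and before Oswin.
No other ruler is forced both after Gisela and before Oswin.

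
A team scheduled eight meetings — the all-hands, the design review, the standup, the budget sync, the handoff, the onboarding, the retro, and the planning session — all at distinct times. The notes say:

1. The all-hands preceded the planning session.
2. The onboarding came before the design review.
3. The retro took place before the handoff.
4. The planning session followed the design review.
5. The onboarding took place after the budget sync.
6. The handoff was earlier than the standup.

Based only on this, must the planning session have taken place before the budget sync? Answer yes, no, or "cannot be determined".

Tracing the constraints gives the budget sync → the onboarding → the design review → the planning session, so the budget sync must come before the planning session.
That means the planning session cannot be before the budget sync.

no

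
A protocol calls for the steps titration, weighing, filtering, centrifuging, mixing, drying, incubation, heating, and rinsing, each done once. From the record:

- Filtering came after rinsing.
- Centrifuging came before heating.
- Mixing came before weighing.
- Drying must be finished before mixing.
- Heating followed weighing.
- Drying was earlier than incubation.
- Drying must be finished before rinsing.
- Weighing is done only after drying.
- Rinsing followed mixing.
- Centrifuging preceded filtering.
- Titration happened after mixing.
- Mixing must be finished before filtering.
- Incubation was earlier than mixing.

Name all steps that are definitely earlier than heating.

Directly stated before heating: centrifuging and weighing.
Drying reaches heating via drying → weighing → heating.
Incubation reaches heating via incubation → mixing → weighing → heating.
Mixing reaches heating via mixing → weighing → heating.
No chain forces filtering (or any of the others) ahead of heating.

centrifuging, drying, incubation, mixing, weighing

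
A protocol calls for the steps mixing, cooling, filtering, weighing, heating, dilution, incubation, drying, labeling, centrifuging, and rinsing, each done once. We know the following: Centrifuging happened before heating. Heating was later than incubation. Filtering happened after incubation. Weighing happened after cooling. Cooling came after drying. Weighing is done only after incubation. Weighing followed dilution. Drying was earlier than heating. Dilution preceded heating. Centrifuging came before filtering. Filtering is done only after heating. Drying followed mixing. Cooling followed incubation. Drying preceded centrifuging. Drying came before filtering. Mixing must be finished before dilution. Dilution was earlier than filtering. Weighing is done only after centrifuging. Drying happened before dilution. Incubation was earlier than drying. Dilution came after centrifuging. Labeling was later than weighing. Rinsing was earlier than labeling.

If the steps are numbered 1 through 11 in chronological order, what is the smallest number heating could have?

Centrifuging, dilution, drying, incubation, and mixing must all come before heating — 5 forced predecessors.
Nothing else is forced ahead of heating, so its earliest slot is position 5 + 1 = 6.

6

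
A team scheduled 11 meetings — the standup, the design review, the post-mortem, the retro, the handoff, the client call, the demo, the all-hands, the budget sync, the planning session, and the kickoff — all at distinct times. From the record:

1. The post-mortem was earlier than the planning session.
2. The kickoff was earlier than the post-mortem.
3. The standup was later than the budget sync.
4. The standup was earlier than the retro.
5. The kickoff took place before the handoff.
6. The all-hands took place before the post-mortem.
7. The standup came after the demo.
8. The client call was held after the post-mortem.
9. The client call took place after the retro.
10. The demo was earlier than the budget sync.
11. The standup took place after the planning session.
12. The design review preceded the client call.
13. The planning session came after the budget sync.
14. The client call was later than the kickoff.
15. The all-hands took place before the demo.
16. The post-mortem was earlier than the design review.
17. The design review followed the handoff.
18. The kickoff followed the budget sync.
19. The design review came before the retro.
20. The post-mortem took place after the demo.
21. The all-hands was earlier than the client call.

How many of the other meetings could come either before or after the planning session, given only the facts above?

Forced before the planning session: the all-hands, the budget sync, the demo, the kickoff, and the post-mortem; forced after the planning session: the client call, the retro, and the standup.
That leaves the design review and the handoff with no forced order relative to the planning session — 2.

2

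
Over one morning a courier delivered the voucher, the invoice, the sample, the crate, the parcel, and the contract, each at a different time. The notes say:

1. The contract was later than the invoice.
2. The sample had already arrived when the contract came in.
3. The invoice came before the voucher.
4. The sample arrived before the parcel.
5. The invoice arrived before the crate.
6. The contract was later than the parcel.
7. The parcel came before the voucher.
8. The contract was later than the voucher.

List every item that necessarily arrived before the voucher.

the invoice, the parcel, the sample

Directly stated before the voucher: the invoice and the parcel.
The sample reaches the voucher via the sample → the parcel → the voucher.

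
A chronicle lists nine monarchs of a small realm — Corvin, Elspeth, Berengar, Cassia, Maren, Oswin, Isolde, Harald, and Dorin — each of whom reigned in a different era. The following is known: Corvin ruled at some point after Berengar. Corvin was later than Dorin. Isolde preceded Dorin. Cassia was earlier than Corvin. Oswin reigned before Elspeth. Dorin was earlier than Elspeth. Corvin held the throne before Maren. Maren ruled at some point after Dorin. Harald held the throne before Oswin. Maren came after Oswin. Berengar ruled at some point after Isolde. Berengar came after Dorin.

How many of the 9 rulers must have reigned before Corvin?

Directly stated before Corvin: Berengar, Cassia, and Dorin.
Isolde reaches Corvin via Isolde → Dorin → Corvin.
That's Berengar, Cassia, Dorin, and Isolde — 4 in all.

4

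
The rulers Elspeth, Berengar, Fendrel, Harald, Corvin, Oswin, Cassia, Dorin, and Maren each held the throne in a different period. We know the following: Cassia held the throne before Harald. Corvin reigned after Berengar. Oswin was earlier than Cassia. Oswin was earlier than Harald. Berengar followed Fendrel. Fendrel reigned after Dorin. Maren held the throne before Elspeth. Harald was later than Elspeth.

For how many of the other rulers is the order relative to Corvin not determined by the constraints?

5

Forced before Corvin: Berengar, Dorin, and Fendrel.
That leaves Cassia, Elspeth, Harald, Maren, and Oswin with no forced order relative to Corvin — 5.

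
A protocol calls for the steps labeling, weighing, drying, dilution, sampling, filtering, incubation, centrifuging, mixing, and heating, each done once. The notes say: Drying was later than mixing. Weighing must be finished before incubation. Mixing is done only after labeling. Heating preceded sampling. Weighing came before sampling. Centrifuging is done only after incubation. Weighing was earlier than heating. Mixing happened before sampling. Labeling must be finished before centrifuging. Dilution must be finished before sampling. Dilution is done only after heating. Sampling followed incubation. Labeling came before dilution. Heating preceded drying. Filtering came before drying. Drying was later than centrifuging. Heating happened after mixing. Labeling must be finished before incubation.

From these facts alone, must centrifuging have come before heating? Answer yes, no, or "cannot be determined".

No chain of stated constraints runs from centrifuging to heating, and none runs from heating to centrifuging either.
So the relative order of centrifuging and heating is not fixed by the given facts.

cannot be determined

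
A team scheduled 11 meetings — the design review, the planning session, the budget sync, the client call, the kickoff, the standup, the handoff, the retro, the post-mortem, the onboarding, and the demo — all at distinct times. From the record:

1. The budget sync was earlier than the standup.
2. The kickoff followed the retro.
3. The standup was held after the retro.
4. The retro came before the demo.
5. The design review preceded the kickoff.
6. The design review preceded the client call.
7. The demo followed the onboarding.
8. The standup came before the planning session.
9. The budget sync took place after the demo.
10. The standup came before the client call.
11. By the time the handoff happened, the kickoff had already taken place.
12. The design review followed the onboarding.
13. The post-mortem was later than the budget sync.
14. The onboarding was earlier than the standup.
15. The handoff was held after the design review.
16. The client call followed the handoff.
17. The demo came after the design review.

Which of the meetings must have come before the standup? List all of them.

the budget sync, the demo, the design review, the onboarding, the retro

Directly stated before the standup: the budget sync, the onboarding, and the retro.
The demo reaches the standup via the demo → the budget sync → the standup.
The design review reaches the standup via the design review → the demo → the budget sync → the standup.
No chain forces the planning session (or any of the others) ahead of the standup.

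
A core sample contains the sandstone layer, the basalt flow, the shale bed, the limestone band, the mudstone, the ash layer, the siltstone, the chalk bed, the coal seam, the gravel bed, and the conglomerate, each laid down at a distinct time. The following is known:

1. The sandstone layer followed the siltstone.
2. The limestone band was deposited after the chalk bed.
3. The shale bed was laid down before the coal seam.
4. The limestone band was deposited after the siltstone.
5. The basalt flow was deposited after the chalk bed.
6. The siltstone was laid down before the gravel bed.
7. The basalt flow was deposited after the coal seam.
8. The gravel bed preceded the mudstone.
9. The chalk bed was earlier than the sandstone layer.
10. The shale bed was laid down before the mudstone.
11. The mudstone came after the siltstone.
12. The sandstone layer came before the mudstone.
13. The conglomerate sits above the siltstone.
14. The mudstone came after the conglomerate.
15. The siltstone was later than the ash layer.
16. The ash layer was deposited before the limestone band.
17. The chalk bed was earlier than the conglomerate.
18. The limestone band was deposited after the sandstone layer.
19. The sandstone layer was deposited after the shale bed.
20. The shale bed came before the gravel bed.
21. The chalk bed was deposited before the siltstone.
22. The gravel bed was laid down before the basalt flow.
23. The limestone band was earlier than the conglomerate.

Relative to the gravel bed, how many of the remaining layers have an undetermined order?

4

Forced before the gravel bed: the ash layer, the chalk bed, the shale bed, and the siltstone; forced after the gravel bed: the basalt flow and the mudstone.
That leaves the coal seam, the conglomerate, the limestone band, and the sandstone layer with no forced order relative to the gravel bed — 4.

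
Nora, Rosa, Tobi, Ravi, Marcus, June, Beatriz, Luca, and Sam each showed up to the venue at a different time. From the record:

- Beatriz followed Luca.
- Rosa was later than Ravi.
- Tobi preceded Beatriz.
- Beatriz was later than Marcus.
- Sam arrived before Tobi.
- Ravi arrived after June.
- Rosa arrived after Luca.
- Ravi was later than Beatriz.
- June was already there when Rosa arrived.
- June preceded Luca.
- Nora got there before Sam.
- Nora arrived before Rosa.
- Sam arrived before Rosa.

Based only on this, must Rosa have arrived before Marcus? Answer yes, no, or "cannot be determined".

no

Tracing the constraints gives Marcus → Beatriz → Ravi → Rosa, so Marcus must come before Rosa.
That means Rosa cannot be before Marcus.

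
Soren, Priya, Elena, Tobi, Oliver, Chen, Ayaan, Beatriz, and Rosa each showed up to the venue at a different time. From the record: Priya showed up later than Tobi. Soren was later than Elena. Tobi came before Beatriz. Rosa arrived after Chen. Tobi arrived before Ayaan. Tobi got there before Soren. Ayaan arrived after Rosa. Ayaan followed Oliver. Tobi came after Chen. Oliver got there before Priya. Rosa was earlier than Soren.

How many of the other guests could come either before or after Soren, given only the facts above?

Forced before Soren: Chen, Elena, Rosa, and Tobi.
That leaves Ayaan, Beatriz, Oliver, and Priya with no forced order relative to Soren — 4.

4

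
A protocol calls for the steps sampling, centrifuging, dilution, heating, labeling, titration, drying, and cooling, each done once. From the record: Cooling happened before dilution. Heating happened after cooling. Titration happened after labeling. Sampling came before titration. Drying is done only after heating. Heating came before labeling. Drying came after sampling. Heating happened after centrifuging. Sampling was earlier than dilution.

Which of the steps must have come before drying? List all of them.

Directly stated before drying: heating and sampling.
Centrifuging reaches drying via centrifuging → heating → drying.
Cooling reaches drying via cooling → heating → drying.
No chain forces dilution (or any of the others) ahead of drying.

centrifuging, cooling, heating, sampling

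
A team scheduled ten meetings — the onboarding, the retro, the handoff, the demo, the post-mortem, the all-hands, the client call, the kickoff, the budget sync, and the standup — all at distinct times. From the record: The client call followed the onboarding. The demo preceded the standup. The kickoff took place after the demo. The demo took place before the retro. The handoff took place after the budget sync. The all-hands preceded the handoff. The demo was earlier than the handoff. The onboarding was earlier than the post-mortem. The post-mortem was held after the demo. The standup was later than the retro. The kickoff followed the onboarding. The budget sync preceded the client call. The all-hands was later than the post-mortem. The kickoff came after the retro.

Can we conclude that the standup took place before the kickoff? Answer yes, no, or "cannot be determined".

cannot be determined

No chain of stated constraints runs from the standup to the kickoff, and none runs from the kickoff to the standup either.
So the relative order of the standup and the kickoff is not fixed by the given facts.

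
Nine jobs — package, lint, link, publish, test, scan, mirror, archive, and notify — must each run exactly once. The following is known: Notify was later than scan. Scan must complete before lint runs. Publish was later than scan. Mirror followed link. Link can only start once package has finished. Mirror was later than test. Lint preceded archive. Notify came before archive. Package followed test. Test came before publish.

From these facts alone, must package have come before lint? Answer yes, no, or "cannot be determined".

cannot be determined

No chain of stated constraints runs from package to lint, and none runs from lint to package either.
So the relative order of package and lint is not fixed by the given facts.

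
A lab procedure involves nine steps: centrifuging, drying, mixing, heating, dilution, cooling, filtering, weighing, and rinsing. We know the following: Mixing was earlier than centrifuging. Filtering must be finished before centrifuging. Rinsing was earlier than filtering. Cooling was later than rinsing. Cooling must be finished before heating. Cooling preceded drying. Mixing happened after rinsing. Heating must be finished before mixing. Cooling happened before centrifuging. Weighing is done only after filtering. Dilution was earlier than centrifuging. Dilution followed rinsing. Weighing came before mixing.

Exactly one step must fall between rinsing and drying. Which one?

Tracing the constraints gives rinsing → cooling → drying, so cooling sits after rinsing and before drying.
No other step is forced both after rinsing and before drying.

cooling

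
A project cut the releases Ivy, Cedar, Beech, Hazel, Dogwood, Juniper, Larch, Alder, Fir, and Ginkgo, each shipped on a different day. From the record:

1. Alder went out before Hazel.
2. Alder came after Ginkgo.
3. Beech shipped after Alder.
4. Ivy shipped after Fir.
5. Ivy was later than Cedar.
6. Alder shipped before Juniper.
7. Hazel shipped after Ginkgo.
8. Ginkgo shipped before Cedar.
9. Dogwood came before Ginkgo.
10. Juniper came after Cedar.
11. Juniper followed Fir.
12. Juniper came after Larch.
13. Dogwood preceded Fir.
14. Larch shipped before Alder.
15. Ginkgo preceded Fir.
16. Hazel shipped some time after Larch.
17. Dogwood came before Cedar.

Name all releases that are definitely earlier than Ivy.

Directly stated before Ivy: Cedar and Fir.
Dogwood reaches Ivy via Dogwood → Cedar → Ivy.
Ginkgo reaches Ivy via Ginkgo → Cedar → Ivy.

Cedar, Dogwood, Fir, Ginkgo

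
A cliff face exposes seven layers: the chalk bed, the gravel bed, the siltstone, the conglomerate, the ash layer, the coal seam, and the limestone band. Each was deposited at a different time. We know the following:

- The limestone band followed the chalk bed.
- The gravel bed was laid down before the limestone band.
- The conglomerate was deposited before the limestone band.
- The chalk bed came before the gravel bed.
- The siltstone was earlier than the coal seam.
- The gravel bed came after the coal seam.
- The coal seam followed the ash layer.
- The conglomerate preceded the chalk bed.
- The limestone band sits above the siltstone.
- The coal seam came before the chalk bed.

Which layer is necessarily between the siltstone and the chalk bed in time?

Tracing the constraints gives the siltstone → the coal seam → the chalk bed, so the coal seam sits after the siltstone and before the chalk bed.
No other layer is forced both after the siltstone and before the chalk bed.

the coal seam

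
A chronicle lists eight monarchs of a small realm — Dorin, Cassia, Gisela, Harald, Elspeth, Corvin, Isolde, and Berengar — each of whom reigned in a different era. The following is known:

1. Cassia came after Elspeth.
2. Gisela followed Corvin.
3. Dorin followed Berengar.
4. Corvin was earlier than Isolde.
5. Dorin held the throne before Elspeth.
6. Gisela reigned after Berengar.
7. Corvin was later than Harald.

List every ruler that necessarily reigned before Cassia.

Directly stated before Cassia: Elspeth.
Berengar reaches Cassia via Berengar → Dorin → Elspeth → Cassia.
Dorin reaches Cassia via Dorin → Elspeth → Cassia.

Berengar, Dorin, Elspeth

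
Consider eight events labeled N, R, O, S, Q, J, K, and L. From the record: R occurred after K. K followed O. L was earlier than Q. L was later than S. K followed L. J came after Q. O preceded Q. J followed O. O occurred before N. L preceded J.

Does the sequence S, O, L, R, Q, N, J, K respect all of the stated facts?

The constraints require K before R, but in the proposed sequence R appears ahead of K. That one violation is enough.

no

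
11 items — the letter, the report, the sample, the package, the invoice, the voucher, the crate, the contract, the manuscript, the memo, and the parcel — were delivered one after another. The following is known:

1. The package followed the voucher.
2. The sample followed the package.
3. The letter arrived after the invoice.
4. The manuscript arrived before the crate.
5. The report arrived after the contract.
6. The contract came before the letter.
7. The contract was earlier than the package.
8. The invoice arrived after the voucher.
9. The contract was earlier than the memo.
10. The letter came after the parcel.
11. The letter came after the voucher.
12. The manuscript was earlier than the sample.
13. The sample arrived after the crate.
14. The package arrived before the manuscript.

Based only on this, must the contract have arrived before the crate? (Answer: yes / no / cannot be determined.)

Chain the constraints: the contract → the package → the manuscript → the crate. Each link is directly stated, so the contract comes before the crate.

yes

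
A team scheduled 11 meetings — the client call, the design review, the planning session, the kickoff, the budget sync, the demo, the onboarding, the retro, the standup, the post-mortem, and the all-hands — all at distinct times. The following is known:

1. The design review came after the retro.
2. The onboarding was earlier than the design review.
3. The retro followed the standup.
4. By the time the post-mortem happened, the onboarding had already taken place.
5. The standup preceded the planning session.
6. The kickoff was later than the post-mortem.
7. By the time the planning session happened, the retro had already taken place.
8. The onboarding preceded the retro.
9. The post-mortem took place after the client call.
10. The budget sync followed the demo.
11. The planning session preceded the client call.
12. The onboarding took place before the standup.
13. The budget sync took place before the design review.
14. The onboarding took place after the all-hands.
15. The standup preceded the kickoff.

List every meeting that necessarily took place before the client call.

Directly stated before the client call: the planning session.
The all-hands reaches the client call via the all-hands → the onboarding → the retro → the planning session → the client call.
The onboarding reaches the client call via the onboarding → the retro → the planning session → the client call.
The retro reaches the client call via the retro → the planning session → the client call.
Likewise the standup reaches the client call by chaining the stated constraints.

the all-hands, the onboarding, the planning session, the retro, the standup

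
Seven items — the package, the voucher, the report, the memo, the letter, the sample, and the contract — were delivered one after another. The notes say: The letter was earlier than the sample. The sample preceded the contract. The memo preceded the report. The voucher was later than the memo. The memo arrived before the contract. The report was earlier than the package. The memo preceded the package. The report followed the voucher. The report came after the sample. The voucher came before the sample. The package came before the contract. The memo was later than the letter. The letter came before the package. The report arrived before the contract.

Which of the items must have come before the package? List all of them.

the letter, the memo, the report, the sample, the voucher

Directly stated before the package: the letter, the memo, and the report.
The sample reaches the package via the sample → the report → the package.
The voucher reaches the package via the voucher → the report → the package.
No chain forces the contract ahead of the package.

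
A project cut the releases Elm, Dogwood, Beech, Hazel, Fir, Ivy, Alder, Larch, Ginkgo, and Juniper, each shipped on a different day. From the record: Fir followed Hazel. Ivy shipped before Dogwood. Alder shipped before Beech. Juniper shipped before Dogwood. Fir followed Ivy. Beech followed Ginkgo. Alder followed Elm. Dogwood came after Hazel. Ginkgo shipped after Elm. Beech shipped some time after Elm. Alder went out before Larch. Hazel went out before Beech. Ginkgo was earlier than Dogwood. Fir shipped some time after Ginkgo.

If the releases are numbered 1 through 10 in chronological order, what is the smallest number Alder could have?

2

Elm must come before Alder — 1 forced predecessor.
Nothing else is forced ahead of Alder, so its earliest slot is position 1 + 1 = 2.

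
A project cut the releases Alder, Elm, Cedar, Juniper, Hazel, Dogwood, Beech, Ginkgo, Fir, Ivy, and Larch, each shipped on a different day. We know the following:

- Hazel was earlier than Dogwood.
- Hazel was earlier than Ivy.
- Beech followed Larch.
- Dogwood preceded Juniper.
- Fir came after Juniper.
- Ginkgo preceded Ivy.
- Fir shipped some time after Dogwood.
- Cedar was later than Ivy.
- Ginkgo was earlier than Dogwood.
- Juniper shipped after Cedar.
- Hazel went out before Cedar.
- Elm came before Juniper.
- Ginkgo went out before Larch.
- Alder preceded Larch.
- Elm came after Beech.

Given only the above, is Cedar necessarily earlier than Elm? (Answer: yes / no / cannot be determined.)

No chain of stated constraints runs from Cedar to Elm, and none runs from Elm to Cedar either.
So the relative order of Cedar and Elm is not fixed by the given facts.

cannot be determined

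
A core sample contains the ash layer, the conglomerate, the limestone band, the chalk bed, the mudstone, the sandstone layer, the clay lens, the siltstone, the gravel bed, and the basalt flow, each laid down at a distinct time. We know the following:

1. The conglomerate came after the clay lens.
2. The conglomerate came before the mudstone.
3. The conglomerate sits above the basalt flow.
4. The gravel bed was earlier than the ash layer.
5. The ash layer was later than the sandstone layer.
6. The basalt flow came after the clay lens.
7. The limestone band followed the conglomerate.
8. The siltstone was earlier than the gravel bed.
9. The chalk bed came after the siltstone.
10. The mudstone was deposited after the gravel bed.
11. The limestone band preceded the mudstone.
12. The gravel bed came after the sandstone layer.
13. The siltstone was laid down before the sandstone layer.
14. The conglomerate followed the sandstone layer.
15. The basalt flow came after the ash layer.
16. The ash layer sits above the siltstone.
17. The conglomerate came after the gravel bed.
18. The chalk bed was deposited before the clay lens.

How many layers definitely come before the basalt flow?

6

Directly stated before the basalt flow: the ash layer and the clay lens.
The chalk bed reaches the basalt flow via the chalk bed → the clay lens → the basalt flow.
The gravel bed reaches the basalt flow via the gravel bed → the ash layer → the basalt flow.
The sandstone layer reaches the basalt flow via the sandstone layer → the ash layer → the basalt flow.
Likewise the siltstone reaches the basalt flow by chaining the stated constraints.
That's the ash layer, the chalk bed, the clay lens, the gravel bed, the sandstone layer, and the siltstone — 6 in all.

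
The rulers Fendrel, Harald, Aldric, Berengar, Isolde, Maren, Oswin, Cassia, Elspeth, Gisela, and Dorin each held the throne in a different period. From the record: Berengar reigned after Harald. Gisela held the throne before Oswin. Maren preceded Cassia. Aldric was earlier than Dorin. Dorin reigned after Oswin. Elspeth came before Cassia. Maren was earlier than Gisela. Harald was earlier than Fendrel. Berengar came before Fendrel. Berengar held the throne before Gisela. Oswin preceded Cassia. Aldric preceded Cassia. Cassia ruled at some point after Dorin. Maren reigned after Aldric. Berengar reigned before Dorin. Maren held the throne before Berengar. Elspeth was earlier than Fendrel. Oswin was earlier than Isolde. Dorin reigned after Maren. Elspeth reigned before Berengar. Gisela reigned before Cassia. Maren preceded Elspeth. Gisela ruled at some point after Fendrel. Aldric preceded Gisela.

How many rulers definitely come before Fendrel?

5

Directly stated before Fendrel: Berengar, Elspeth, and Harald.
Aldric reaches Fendrel via Aldric → Maren → Elspeth → Fendrel.
Maren reaches Fendrel via Maren → Elspeth → Fendrel.
No chain forces Gisela (or any of the others) ahead of Fendrel.
That's Aldric, Berengar, Elspeth, Harald, and Maren — 5 in all.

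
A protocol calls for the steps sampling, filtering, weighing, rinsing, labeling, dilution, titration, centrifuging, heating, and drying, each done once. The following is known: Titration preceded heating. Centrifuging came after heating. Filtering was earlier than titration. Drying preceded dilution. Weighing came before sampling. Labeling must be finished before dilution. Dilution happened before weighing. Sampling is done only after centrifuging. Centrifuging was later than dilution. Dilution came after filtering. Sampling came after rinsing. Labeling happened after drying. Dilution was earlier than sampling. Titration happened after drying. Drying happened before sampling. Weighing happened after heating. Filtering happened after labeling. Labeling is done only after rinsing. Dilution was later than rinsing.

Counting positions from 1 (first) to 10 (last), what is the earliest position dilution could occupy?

5

Drying, filtering, labeling, and rinsing must all come before dilution — 4 forced predecessors.
Nothing else is forced ahead of dilution, so its earliest slot is position 4 + 1 = 5.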